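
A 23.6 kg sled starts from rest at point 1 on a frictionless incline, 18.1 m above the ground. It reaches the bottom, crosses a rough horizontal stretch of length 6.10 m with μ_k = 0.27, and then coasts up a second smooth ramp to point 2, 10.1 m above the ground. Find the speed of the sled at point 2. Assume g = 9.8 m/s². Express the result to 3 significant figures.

v = 11.2 m/s

Energy at 1: mgh₁ = (23.6)(9.8)(18.1) = 4186.2 J
Friction loss: W_f = μ_k mg d = 380.9 J
At 2: ½mv² + mgh₂ = mgh₁ − W_f
½mv² = 4186.2 − 380.9 − 2335.9 = 1469.3 J
v = √(2 × 1469.3/23.6) = 11.16 m/s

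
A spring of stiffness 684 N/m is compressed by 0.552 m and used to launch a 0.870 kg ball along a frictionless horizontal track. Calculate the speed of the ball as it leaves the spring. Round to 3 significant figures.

Spring PE converts entirely to kinetic energy: ½kx² = ½mv²
v = x√(k/m) = 0.552 × √(684/0.870) = 15.48 m/s

v = 15.5 m/s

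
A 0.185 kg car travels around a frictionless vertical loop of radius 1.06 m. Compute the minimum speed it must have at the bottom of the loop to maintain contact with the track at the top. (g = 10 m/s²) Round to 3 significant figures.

v = 7.28 m/s

At the top: mg = mv_top²/r ⇒ v_top² = gr = 10.60 m²/s²
Energy from bottom to top (height 2r): ½mv_bot² = ½mv_top² + mg(2r)
v_bot² = gr + 4gr = 5gr = 53.00
v_bot = √(5gr) = 7.280 m/s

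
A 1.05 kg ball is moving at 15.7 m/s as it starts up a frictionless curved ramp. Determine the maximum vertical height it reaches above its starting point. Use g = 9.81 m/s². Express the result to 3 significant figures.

h = 12.6 m

Setting KE at the bottom equal to PE gained: ½mv² = mgh
h = v²/(2g) = 15.7²/(2 × 9.81) = 12.56 m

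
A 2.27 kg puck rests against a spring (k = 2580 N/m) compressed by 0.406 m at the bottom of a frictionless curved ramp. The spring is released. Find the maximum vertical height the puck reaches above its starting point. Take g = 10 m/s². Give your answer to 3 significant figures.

h = 9.37 m

Energy conservation from release to the highest point: ½kx² = mgh
h = kx²/(2mg) = (2580)(0.406)²/(2 × 2.27 × 10) = 9.367 m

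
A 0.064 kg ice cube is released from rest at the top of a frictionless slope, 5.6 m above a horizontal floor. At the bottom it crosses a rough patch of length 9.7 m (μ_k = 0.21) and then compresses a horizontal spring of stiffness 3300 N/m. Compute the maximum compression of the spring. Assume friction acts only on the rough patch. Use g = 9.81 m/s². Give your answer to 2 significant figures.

x = 0.037 m

Initial energy: E₁ = mgh = (0.064)(9.81)(5.6) = 3.5159 J
Friction removes W_f = μ_k mg d = (0.21)(0.064)(9.81)(9.7) = 1.279 J
Energy reaching the spring: E = 3.5159 − 1.279 = 2.2370 J
At max compression ½kx² = E ⇒ x = √(2E/k) = √(2 × 2.2370/3300) = 0.03682 m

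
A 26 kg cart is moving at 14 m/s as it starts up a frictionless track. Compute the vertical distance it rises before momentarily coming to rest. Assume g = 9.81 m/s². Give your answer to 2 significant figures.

By energy conservation, ½mv² = mgh
h = v²/(2g) = 14²/(2 × 9.81) = 9.990 m

h = 10 m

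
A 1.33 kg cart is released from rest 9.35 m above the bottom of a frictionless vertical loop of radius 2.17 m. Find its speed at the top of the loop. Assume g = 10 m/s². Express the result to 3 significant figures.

Energy conservation: mgh = ½mv_top² + mg(2r)
v_top² = 2g(h − 2r) = 2(10)(9.35 − 4.340) = 100.2
v_top = 10.01 m/s

v = 10.0 m/s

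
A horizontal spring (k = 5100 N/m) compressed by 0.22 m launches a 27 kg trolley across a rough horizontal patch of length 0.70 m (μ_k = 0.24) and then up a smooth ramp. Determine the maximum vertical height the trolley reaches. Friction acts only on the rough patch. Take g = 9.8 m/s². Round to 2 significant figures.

Spring energy: E₀ = ½kx² = ½(5100)(0.22)² = 123.42 J
Friction: W_f = μ_k mg d = (0.24)(27)(9.8)(0.70) = 44.45 J
Energy at base of ramp: E = 123.42 − 44.45 = 78.967 J
At max height all remaining energy is PE: mgh = E ⇒ h = E/(mg) = 78.967/(27 × 9.8) = 0.2984 m

h = 0.30 m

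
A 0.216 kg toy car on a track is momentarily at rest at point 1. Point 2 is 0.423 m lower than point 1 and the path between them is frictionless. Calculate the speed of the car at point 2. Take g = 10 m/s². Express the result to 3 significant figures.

v = 2.91 m/s

By conservation of mechanical energy, mgh = ½mv²
The mass cancels from both sides.
v = √(2gh) = √(2 × 10 × 0.423) = √8.4600 = 2.909 m/s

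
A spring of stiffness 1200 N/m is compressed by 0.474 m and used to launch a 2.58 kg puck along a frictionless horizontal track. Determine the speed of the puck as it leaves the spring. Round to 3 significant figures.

Spring PE converts entirely to kinetic energy: ½kx² = ½mv²
v = x√(k/m) = 0.474 × √(1200/2.58) = 10.22 m/s

v = 10.2 m/s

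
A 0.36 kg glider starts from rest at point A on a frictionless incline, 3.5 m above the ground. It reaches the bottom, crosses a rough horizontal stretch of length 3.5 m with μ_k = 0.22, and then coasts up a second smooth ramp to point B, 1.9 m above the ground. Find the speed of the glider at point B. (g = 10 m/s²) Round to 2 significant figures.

Energy at A: mgh₁ = (0.36)(10)(3.5) = 12.600 J
Friction loss: W_f = μ_k mg d = 2.772 J
At B: ½mv² + mgh₂ = mgh₁ − W_f
½mv² = 12.600 − 2.772 − 6.8400 = 2.9880 J
v = √(2 × 2.9880/0.36) = 4.074 m/s

v = 4.1 m/s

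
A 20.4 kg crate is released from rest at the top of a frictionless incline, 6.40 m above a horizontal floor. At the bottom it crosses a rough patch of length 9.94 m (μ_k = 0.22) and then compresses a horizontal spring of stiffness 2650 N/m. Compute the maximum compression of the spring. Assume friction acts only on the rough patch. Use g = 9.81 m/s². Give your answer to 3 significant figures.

Initial energy: E₁ = mgh = (20.4)(9.81)(6.40) = 1280.8 J
Friction removes W_f = μ_k mg d = (0.22)(20.4)(9.81)(9.94) = 437.6 J
Energy reaching the spring: E = 1280.8 − 437.6 = 843.16 J
At max compression ½kx² = E ⇒ x = √(2E/k) = √(2 × 843.16/2650) = 0.7977 m

x = 0.798 m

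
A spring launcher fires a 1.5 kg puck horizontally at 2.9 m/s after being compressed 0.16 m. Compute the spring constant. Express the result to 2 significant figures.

½kx² = ½mv²
k = mv²/x² = (1.5)(2.9)²/(0.16)² = 492.8 N/m

k = 490 N/m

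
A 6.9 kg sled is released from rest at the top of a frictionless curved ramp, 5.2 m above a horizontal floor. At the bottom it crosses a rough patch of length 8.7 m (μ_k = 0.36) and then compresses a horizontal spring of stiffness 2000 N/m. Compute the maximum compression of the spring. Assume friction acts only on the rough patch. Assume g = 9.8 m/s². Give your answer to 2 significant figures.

x = 0.37 m

Initial energy: E₁ = mgh = (6.9)(9.8)(5.2) = 351.62 J
Friction removes W_f = μ_k mg d = (0.36)(6.9)(9.8)(8.7) = 211.8 J
Energy reaching the spring: E = 351.62 − 211.8 = 139.84 J
At max compression ½kx² = E ⇒ x = √(2E/k) = √(2 × 139.84/2000) = 0.3739 m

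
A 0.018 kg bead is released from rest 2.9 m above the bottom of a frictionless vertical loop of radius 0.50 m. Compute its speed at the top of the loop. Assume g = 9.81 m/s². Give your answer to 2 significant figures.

Energy conservation: mgh = ½mv_top² + mg(2r)
v_top² = 2g(h − 2r) = 2(9.81)(2.9 − 1.000) = 37.28
v_top = 6.106 m/s

v = 6.1 m/s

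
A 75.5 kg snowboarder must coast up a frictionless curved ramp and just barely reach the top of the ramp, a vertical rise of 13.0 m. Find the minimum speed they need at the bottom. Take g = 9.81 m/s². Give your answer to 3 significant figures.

At the top they are momentarily at rest, so all KE converts to PE: ½mv² = mgh
v = √(2gh) = √(2 × 9.81 × 13.0) = 15.97 m/s

v = 16.0 m/s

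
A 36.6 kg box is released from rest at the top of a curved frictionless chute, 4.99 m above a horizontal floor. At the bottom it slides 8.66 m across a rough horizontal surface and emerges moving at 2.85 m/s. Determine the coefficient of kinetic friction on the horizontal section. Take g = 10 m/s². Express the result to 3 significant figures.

μ_k = 0.529

Energy bookkeeping (friction removes W_f = μ_k N d):
mgh = ½mv² + μ_k m g d
mgh = 1826.3 J; ½mv² = 148.64 J
W_f = 1826.3 − 148.64 = 1678 J
μ_k = W_f/(mg·d) = 1678/(366.0 × 8.66) = 0.5293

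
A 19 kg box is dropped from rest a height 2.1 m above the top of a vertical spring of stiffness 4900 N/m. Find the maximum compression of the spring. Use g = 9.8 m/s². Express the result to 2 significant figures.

Measuring PE from the top of the relaxed spring, at max compression the box has dropped H + x with zero KE, so:
mg(H + x) = ½kx²
½(4900)x² − (19)(9.8)x − (19)(9.8)(2.1) = 0
2450x² − 186.2x − 391.0 = 0
x = [186.2 + √(34670 + 3.8320e+06)]/(2 × 2450) = 0.4393 m

x = 0.44 m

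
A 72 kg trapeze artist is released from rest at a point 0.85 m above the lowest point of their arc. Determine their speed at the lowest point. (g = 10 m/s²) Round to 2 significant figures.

v = 4.1 m/s

By conservation of mechanical energy, mgh = ½mv²
The mass cancels from both sides.
v = √(2gh) = √(2 × 10 × 0.85) = √17.000 = 4.123 m/s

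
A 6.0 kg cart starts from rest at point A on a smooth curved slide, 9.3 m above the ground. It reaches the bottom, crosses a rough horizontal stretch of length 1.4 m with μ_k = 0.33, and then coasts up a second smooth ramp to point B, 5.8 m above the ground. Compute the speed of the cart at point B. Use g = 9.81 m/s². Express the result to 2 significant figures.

Energy at A: mgh₁ = (6.0)(9.81)(9.3) = 547.40 J
Friction loss: W_f = μ_k mg d = 27.19 J
At B: ½mv² + mgh₂ = mgh₁ − W_f
½mv² = 547.40 − 27.19 − 341.39 = 178.82 J
v = √(2 × 178.82/6.0) = 7.720 m/s

v = 7.7 m/s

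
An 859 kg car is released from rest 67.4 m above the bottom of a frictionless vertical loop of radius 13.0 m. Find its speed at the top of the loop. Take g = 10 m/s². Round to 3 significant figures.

Energy conservation: mgh = ½mv_top² + mg(2r)
v_top² = 2g(h − 2r) = 2(10)(67.4 − 26.00) = 828.0
v_top = 28.77 m/s

v = 28.8 m/s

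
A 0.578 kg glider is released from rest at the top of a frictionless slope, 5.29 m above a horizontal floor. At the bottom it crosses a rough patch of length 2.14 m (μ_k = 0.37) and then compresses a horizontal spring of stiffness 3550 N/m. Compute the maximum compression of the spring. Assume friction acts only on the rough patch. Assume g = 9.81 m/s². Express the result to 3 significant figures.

Initial energy: E₁ = mgh = (0.578)(9.81)(5.29) = 29.995 J
Friction removes W_f = μ_k mg d = (0.37)(0.578)(9.81)(2.14) = 4.490 J
Energy reaching the spring: E = 29.995 − 4.490 = 25.506 J
At max compression ½kx² = E ⇒ x = √(2E/k) = √(2 × 25.506/3550) = 0.1199 m

x = 0.120 m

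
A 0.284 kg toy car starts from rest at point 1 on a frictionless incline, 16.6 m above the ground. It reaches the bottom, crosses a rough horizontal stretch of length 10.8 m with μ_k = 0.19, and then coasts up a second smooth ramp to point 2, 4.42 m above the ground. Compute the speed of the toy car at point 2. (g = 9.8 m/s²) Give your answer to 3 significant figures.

v = 14.1 m/s

Energy at 1: mgh₁ = (0.284)(9.8)(16.6) = 46.201 J
Friction loss: W_f = μ_k mg d = 5.711 J
At 2: ½mv² + mgh₂ = mgh₁ − W_f
½mv² = 46.201 − 5.711 − 12.302 = 28.188 J
v = √(2 × 28.188/0.284) = 14.09 m/s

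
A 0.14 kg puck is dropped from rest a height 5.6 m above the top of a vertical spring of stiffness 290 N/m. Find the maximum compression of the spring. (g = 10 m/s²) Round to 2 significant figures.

x = 0.24 m

Let x be the compression. The total drop is H + x, and the puck is instantaneously at rest at max compression, so energy conservation gives:
mg(H + x) = ½kx²
½(290)x² − (0.14)(10)x − (0.14)(10)(5.6) = 0
145.0x² − 1.400x − 7.840 = 0
x = [1.400 + √(1.960 + 4547.2)]/(2 × 145.0) = 0.2374 m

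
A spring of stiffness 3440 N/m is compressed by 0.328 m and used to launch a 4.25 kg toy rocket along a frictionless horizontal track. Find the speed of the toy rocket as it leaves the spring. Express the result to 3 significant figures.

v = 9.33 m/s

Conservation of energy: ½kx² = ½mv²
v = x√(k/m) = 0.328 × √(3440/4.25) = 9.332 m/s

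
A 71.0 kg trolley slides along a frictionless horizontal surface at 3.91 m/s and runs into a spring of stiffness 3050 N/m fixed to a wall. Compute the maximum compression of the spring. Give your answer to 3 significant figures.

Conservation of energy between contact and max compression: ½mv² = ½kx²
x = v√(m/k) = 3.91 × √(71.0/3050) = 0.5966 m

x = 0.597 m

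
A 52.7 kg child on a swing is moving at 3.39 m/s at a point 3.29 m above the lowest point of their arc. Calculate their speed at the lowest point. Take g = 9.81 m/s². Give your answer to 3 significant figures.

v = 8.72 m/s

Energy conservation between the two points: ½mv₀² + mgh = ½mv²
v² = v₀² + 2gh = (3.39)² + 2(9.81)(3.29) = 76.042
v = √76.042 = 8.720 m/s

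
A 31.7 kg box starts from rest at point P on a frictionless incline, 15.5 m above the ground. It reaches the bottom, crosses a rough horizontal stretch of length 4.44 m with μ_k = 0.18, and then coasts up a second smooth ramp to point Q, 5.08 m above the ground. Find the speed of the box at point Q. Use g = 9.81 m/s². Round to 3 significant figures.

Energy at P: mgh₁ = (31.7)(9.81)(15.5) = 4820.1 J
Friction loss: W_f = μ_k mg d = 248.5 J
At Q: ½mv² + mgh₂ = mgh₁ − W_f
½mv² = 4820.1 − 248.5 − 1579.8 = 2991.8 J
v = √(2 × 2991.8/31.7) = 13.74 m/s

v = 13.7 m/s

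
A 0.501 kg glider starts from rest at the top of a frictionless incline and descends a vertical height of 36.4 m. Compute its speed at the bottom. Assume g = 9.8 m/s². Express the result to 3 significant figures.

v = 26.7 m/s

Energy conservation between the two points: mgh = ½mv²
v = √(2gh) = √(2 × 9.8 × 36.4) = √713.44 = 26.71 m/s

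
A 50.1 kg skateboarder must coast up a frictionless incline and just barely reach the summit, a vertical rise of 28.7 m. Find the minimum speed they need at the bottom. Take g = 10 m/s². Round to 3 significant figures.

v = 24.0 m/s

At the top they are momentarily at rest, so all KE converts to PE: ½mv² = mgh
v = √(2gh) = √(2 × 10 × 28.7) = 23.96 m/s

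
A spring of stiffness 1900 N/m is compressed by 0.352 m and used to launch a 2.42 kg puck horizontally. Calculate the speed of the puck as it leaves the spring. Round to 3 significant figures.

v = 9.86 m/s

Spring PE converts entirely to kinetic energy: ½kx² = ½mv²
v = x√(k/m) = 0.352 × √(1900/2.42) = 9.863 m/s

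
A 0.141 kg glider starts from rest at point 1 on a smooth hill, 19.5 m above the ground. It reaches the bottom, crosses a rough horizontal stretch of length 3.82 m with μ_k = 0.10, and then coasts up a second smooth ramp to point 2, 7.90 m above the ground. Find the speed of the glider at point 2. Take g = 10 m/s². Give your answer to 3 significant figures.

Energy at 1: mgh₁ = (0.141)(10)(19.5) = 27.495 J
Friction loss: W_f = μ_k mg d = 0.5386 J
At 2: ½mv² + mgh₂ = mgh₁ − W_f
½mv² = 27.495 − 0.5386 − 11.139 = 15.817 J
v = √(2 × 15.817/0.141) = 14.98 m/s

v = 15.0 m/s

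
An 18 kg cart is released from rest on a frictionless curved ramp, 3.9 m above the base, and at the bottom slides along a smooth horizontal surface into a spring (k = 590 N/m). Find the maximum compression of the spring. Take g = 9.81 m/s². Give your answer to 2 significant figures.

At max compression the cart is momentarily at rest: mgh = ½kx²
x = √(2mgh/k) = √(2 × 18 × 9.81 × 3.9 / 590) = 1.528 m

x = 1.5 m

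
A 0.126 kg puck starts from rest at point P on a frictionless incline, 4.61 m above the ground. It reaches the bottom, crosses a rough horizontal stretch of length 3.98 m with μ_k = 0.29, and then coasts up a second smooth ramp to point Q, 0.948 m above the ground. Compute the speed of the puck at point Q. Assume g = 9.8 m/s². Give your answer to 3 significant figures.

Energy at P: mgh₁ = (0.126)(9.8)(4.61) = 5.6924 J
Friction loss: W_f = μ_k mg d = 1.425 J
At Q: ½mv² + mgh₂ = mgh₁ − W_f
½mv² = 5.6924 − 1.425 − 1.1706 = 3.0966 J
v = √(2 × 3.0966/0.126) = 7.011 m/s

v = 7.01 m/s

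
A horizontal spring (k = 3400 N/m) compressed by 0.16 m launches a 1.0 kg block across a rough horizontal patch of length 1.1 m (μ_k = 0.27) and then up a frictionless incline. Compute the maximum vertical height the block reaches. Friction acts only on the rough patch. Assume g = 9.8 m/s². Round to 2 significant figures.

Spring energy: E₀ = ½kx² = ½(3400)(0.16)² = 43.520 J
Friction: W_f = μ_k mg d = (0.27)(1.0)(9.8)(1.1) = 2.911 J
Energy at base of ramp: E = 43.520 − 2.911 = 40.609 J
At max height all remaining energy is PE: mgh = E ⇒ h = E/(mg) = 40.609/(1.0 × 9.8) = 4.144 m

h = 4.1 m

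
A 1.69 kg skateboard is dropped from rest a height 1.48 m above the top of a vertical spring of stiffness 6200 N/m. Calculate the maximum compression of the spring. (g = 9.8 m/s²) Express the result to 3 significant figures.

Measuring PE from the top of the relaxed spring, at max compression the skateboard has dropped H + x with zero KE, so:
mg(H + x) = ½kx²
½(6200)x² − (1.69)(9.8)x − (1.69)(9.8)(1.48) = 0
3100x² − 16.56x − 24.51 = 0
x = [16.56 + √(274.3 + 303946)]/(2 × 3100) = 0.09163 m

x = 0.0916 m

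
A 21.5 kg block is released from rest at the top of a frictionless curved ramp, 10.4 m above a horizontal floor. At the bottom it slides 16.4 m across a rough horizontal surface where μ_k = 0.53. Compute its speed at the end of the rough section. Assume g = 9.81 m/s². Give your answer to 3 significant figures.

Applying the work–energy principle:
mgh = ½mv² + μ_k m g d
W_f = μ_k mg d = (0.53)(21.5)(9.81)(16.4) = 1833 J
½mv² = mgh − W_f = 2193.5 − 1833 = 360.24 J
v = √(2 × 360.24/21.5) = 5.789 m/s

v = 5.79 m/s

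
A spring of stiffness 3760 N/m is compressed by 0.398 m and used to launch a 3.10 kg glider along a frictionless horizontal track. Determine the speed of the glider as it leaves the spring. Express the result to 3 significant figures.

v = 13.9 m/s

Spring PE converts entirely to kinetic energy: ½kx² = ½mv²
v = x√(k/m) = 0.398 × √(3760/3.10) = 13.86 m/s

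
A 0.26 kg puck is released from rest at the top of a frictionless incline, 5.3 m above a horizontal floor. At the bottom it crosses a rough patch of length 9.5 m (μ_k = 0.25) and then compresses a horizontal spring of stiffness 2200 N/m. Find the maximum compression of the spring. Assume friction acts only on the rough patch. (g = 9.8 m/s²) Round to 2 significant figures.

x = 0.082 m

Initial energy: E₁ = mgh = (0.26)(9.8)(5.3) = 13.504 J
Friction removes W_f = μ_k mg d = (0.25)(0.26)(9.8)(9.5) = 6.052 J
Energy reaching the spring: E = 13.504 − 6.052 = 7.4529 J
At max compression ½kx² = E ⇒ x = √(2E/k) = √(2 × 7.4529/2200) = 0.08231 m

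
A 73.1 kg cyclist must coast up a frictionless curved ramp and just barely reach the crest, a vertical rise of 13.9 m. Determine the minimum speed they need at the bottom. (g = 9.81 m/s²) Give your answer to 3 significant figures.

At the top they are momentarily at rest, so all KE converts to PE: ½mv² = mgh
v = √(2gh) = √(2 × 9.81 × 13.9) = 16.51 m/s

v = 16.5 m/s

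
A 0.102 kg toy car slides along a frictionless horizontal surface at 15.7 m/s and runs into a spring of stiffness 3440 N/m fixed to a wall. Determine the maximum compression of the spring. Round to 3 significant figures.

x = 0.0855 m

Conservation of energy between contact and max compression: ½mv² = ½kx²
x = v√(m/k) = 15.7 × √(0.102/3440) = 0.08549 m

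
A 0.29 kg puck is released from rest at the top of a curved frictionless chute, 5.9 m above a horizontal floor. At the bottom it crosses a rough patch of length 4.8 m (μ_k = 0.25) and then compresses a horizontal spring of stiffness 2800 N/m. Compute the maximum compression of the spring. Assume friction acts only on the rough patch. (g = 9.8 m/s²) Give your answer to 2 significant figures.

Initial energy: E₁ = mgh = (0.29)(9.8)(5.9) = 16.768 J
Friction removes W_f = μ_k mg d = (0.25)(0.29)(9.8)(4.8) = 3.410 J
Energy reaching the spring: E = 16.768 − 3.410 = 13.357 J
At max compression ½kx² = E ⇒ x = √(2E/k) = √(2 × 13.357/2800) = 0.09768 m

x = 0.098 m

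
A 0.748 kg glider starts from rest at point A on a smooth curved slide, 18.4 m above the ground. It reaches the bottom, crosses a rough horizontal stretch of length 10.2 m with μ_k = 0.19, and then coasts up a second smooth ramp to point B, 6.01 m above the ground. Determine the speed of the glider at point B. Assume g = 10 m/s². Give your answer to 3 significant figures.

Energy at A: mgh₁ = (0.748)(10)(18.4) = 137.63 J
Friction loss: W_f = μ_k mg d = 14.50 J
At B: ½mv² + mgh₂ = mgh₁ − W_f
½mv² = 137.63 − 14.50 − 44.955 = 78.181 J
v = √(2 × 78.181/0.748) = 14.46 m/s

v = 14.5 m/s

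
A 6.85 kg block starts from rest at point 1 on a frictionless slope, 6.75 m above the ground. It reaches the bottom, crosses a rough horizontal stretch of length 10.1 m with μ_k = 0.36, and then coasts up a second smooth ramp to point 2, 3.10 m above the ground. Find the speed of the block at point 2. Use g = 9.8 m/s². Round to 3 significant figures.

Energy at 1: mgh₁ = (6.85)(9.8)(6.75) = 453.13 J
Friction loss: W_f = μ_k mg d = 244.1 J
At 2: ½mv² + mgh₂ = mgh₁ − W_f
½mv² = 453.13 − 244.1 − 208.10 = 0.93982 J
v = √(2 × 0.93982/6.85) = 0.5238 m/s

v = 0.524 m/s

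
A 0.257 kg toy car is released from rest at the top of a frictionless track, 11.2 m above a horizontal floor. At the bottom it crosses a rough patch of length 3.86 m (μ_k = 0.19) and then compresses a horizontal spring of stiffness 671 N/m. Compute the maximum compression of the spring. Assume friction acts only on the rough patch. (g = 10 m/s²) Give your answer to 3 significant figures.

x = 0.283 m

Initial energy: E₁ = mgh = (0.257)(10)(11.2) = 28.784 J
Friction removes W_f = μ_k mg d = (0.19)(0.257)(10)(3.86) = 1.885 J
Energy reaching the spring: E = 28.784 − 1.885 = 26.899 J
At max compression ½kx² = E ⇒ x = √(2E/k) = √(2 × 26.899/671) = 0.2832 m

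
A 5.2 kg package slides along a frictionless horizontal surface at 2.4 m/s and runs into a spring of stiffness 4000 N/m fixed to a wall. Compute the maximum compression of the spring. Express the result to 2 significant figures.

At max compression the package is momentarily at rest: ½mv² = ½kx²
x = v√(m/k) = 2.4 × √(5.2/4000) = 0.08653 m

x = 0.087 m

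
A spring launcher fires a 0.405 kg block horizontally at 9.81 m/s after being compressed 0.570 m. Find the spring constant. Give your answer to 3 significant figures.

Spring PE at full compression equals KE at release: ½kx² = ½mv²
k = mv²/x² = (0.405)(9.81)²/(0.570)² = 120.0 N/m

k = 120 N/m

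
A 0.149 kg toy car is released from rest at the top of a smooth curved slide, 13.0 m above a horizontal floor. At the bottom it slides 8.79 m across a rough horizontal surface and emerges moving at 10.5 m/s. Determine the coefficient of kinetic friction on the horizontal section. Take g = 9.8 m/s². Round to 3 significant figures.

Energy at the top = energy at the end + work done against friction:
mgh = ½mv² + μ_k m g d
mgh = 18.983 J; ½mv² = 8.2136 J
W_f = 18.983 − 8.2136 = 10.77 J
μ_k = W_f/(mg·d) = 10.77/(1.460 × 8.79) = 0.8390

μ_k = 0.839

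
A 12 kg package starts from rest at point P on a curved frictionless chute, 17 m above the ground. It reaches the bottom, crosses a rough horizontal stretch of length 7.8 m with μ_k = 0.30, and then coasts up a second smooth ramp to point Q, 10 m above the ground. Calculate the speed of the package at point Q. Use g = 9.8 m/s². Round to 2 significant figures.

Energy at P: mgh₁ = (12)(9.8)(17) = 1999.2 J
Friction loss: W_f = μ_k mg d = 275.2 J
At Q: ½mv² + mgh₂ = mgh₁ − W_f
½mv² = 1999.2 − 275.2 − 1176.0 = 548.02 J
v = √(2 × 548.02/12) = 9.557 m/s

v = 9.6 m/s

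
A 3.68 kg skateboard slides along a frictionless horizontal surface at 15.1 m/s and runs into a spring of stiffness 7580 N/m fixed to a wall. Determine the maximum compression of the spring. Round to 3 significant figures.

All KE is stored as spring PE at maximum compression: ½mv² = ½kx²
x = v√(m/k) = 15.1 × √(3.68/7580) = 0.3327 m

x = 0.333 m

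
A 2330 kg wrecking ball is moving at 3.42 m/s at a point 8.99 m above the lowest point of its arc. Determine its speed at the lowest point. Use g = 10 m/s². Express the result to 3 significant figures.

v = 13.8 m/s

Equating total energy at the two states: ½mv₀² + mgh = ½mv²
The mass cancels from both sides.
v² = v₀² + 2gh = (3.42)² + 2(10)(8.99) = 191.50
v = √191.50 = 13.84 m/s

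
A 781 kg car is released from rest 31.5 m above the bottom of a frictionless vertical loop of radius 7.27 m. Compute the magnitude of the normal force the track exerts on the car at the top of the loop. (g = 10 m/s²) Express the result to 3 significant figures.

N = 28600 N

Energy from release to top (height 2r): mgh = ½mv_top² + mg(2r)
v_top² = 2g(h − 2r) = 2(10)(31.5 − 14.54) = 339.20 m²/s²
At the top, both N and weight point toward the centre: N + mg = mv_top²/r
N = m(v_top²/r − g) = 781(339.20/7.27 − 10) = 28630 N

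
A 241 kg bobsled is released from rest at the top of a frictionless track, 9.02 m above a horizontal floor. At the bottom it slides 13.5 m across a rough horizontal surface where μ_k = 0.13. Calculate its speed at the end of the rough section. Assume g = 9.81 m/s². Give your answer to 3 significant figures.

Energy bookkeeping (friction removes W_f = μ_k N d):
mgh = ½mv² + μ_k m g d
W_f = μ_k mg d = (0.13)(241)(9.81)(13.5) = 4149 J
½mv² = mgh − W_f = 21325 − 4149 = 17176 J
v = √(2 × 17176/241) = 11.94 m/s

v = 11.9 m/s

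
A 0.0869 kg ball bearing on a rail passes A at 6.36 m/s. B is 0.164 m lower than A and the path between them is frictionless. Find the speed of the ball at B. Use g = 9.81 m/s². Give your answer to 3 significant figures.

v = 6.61 m/s

Energy conservation between the two points: ½mv₀² + mgh = ½mv²
v² = v₀² + 2gh = (6.36)² + 2(9.81)(0.164) = 43.667
v = √43.667 = 6.608 m/s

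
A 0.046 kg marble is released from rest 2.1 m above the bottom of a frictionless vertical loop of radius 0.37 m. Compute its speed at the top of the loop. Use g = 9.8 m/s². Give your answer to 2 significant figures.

Energy conservation: mgh = ½mv_top² + mg(2r)
v_top² = 2g(h − 2r) = 2(9.8)(2.1 − 0.7400) = 26.66
v_top = 5.163 m/s

v = 5.2 m/s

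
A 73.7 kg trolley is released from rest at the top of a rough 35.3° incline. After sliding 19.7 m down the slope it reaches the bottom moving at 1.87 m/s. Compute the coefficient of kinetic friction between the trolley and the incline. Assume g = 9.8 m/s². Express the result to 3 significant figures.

μ_k = 0.697

The energy dissipated by friction is the PE lost minus the KE gained:
mgL sinθ = 8222.1 J; ½mv² = 128.86 J
W_f = 8222.1 − 128.86 = 8093 J
μ_k = W_f/(mg cosθ · L) = 8093/(589.5 × 19.7) = 0.6969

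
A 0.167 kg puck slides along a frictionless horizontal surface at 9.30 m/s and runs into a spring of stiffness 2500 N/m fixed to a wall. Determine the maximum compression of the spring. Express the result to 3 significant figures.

x = 0.0760 m

Conservation of energy between contact and max compression: ½mv² = ½kx²
x = v√(m/k) = 9.30 × √(0.167/2500) = 0.07601 m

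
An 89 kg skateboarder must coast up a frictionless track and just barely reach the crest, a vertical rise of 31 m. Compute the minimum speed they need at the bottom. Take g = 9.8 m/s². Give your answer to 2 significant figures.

At the top they are momentarily at rest, so all KE converts to PE: ½mv² = mgh
v = √(2gh) = √(2 × 9.8 × 31) = 24.65 m/s

v = 25 m/s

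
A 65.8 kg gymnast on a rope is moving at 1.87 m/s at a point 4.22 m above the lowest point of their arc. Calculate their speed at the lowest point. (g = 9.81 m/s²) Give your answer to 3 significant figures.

Energy conservation between the two points: ½mv₀² + mgh = ½mv²
The mass cancels from both sides.
v² = v₀² + 2gh = (1.87)² + 2(9.81)(4.22) = 86.293
v = √86.293 = 9.289 m/s

v = 9.29 m/s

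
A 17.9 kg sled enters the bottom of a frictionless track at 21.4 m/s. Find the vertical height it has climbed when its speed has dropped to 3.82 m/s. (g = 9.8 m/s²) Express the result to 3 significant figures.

h = 22.6 m

Energy balance between the two points: ½mv₁² = ½mv₂² + mgh
h = (v₁² − v₂²)/(2g) = (21.4² − 3.82²)/(2 × 9.8) = 22.62 m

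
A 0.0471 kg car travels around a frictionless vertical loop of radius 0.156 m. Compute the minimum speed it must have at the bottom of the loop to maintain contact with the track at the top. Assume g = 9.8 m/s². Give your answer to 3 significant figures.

At the top: mg = mv_top²/r ⇒ v_top² = gr = 1.529 m²/s²
Energy from bottom to top (height 2r): ½mv_bot² = ½mv_top² + mg(2r)
v_bot² = gr + 4gr = 5gr = 7.644
v_bot = √(5gr) = 2.765 m/s

v = 2.76 m/s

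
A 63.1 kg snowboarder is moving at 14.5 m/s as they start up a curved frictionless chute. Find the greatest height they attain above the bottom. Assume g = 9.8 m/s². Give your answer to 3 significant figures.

h = 10.7 m

Setting KE at the bottom equal to PE gained: ½mv² = mgh
h = v²/(2g) = 14.5²/(2 × 9.8) = 10.73 m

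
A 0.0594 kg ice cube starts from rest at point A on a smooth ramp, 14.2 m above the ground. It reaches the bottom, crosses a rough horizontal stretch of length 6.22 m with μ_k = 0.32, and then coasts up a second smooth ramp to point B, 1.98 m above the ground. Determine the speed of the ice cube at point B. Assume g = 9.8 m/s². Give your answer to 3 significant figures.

Energy at A: mgh₁ = (0.0594)(9.8)(14.2) = 8.2661 J
Friction loss: W_f = μ_k mg d = 1.159 J
At B: ½mv² + mgh₂ = mgh₁ − W_f
½mv² = 8.2661 − 1.159 − 1.1526 = 5.9549 J
v = √(2 × 5.9549/0.0594) = 14.16 m/s

v = 14.2 m/s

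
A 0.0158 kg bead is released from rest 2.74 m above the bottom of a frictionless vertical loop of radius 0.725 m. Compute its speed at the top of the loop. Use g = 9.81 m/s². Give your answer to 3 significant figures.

Energy conservation: mgh = ½mv_top² + mg(2r)
v_top² = 2g(h − 2r) = 2(9.81)(2.74 − 1.450) = 25.31
v_top = 5.031 m/s

v = 5.03 m/s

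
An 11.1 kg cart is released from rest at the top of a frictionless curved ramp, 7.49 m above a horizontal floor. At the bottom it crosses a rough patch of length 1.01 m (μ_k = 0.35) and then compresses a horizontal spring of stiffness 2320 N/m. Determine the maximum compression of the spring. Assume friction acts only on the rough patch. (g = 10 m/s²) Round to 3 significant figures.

x = 0.826 m

Initial energy: E₁ = mgh = (11.1)(10)(7.49) = 831.39 J
Friction removes W_f = μ_k mg d = (0.35)(11.1)(10)(1.01) = 39.24 J
Energy reaching the spring: E = 831.39 − 39.24 = 792.15 J
At max compression ½kx² = E ⇒ x = √(2E/k) = √(2 × 792.15/2320) = 0.8264 m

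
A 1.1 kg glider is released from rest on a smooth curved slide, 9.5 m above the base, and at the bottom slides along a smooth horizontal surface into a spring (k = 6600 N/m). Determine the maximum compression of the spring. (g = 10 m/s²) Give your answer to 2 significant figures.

x = 0.18 m

Gravitational PE at the top equals spring PE at max compression: mgh = ½kx²
x = √(2mgh/k) = √(2 × 1.1 × 10 × 9.5 / 6600) = 0.1780 m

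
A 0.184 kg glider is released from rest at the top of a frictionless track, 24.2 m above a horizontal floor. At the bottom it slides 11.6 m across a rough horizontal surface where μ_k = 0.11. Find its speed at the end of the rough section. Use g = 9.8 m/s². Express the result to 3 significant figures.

v = 21.2 m/s

Energy at the top = energy at the end + work done against friction:
mgh = ½mv² + μ_k m g d
W_f = μ_k mg d = (0.11)(0.184)(9.8)(11.6) = 2.301 J
½mv² = mgh − W_f = 43.637 − 2.301 = 41.337 J
v = √(2 × 41.337/0.184) = 21.20 m/s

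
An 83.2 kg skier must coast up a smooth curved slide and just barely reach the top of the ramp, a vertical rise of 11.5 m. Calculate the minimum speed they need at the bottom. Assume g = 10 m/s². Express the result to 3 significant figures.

At the top they are momentarily at rest, so all KE converts to PE: ½mv² = mgh
v = √(2gh) = √(2 × 10 × 11.5) = 15.17 m/s

v = 15.2 m/s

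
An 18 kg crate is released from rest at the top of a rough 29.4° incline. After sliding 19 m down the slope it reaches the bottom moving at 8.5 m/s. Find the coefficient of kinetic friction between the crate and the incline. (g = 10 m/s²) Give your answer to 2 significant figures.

μ_k = 0.35

The energy dissipated by friction is the PE lost minus the KE gained:
mgL sinθ = 1678.9 J; ½mv² = 650.25 J
W_f = 1678.9 − 650.25 = 1029 J
μ_k = W_f/(mg cosθ · L) = 1029/(156.8 × 19) = 0.3452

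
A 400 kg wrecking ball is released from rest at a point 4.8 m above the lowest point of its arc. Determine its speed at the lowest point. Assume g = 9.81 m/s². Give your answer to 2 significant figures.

v = 9.7 m/s

Energy conservation between the two points: mgh = ½mv²
v = √(2gh) = √(2 × 9.81 × 4.8) = √94.176 = 9.704 m/s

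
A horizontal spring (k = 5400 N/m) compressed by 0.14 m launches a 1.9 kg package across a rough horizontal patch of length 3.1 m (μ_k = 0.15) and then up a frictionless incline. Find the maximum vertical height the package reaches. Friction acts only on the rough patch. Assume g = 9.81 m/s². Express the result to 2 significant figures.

h = 2.4 m

Spring energy: E₀ = ½kx² = ½(5400)(0.14)² = 52.920 J
Friction: W_f = μ_k mg d = (0.15)(1.9)(9.81)(3.1) = 8.667 J
Energy at base of ramp: E = 52.920 − 8.667 = 44.253 J
At max height all remaining energy is PE: mgh = E ⇒ h = E/(mg) = 44.253/(1.9 × 9.81) = 2.374 m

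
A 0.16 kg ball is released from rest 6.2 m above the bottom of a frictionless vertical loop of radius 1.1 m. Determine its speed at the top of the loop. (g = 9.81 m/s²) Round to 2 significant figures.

Energy conservation: mgh = ½mv_top² + mg(2r)
v_top² = 2g(h − 2r) = 2(9.81)(6.2 − 2.200) = 78.48
v_top = 8.859 m/s

v = 8.9 m/s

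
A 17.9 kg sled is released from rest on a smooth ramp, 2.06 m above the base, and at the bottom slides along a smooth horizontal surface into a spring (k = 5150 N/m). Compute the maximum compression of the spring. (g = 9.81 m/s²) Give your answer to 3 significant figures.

Energy conservation (no friction) from release to max compression: mgh = ½kx²
x = √(2mgh/k) = √(2 × 17.9 × 9.81 × 2.06 / 5150) = 0.3748 m

x = 0.375 m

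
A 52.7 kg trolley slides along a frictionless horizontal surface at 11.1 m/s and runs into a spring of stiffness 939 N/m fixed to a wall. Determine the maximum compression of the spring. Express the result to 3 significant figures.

x = 2.63 m

Conservation of energy between contact and max compression: ½mv² = ½kx²
x = v√(m/k) = 11.1 × √(52.7/939) = 2.630 m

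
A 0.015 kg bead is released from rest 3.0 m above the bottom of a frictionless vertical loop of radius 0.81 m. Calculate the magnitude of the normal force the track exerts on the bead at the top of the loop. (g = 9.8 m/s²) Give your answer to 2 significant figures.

N = 0.35 N

Energy from release to top (height 2r): mgh = ½mv_top² + mg(2r)
v_top² = 2g(h − 2r) = 2(9.8)(3.0 − 1.620) = 27.048 m²/s²
At the top, both N and weight point toward the centre: N + mg = mv_top²/r
N = m(v_top²/r − g) = 0.015(27.048/0.81 − 9.8) = 0.3539 N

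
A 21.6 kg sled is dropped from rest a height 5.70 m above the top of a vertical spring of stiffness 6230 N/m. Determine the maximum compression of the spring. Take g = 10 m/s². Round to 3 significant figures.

x = 0.664 m

Let x be the compression. The total drop is H + x, and the sled is instantaneously at rest at max compression, so energy conservation gives:
mg(H + x) = ½kx²
½(6230)x² − (21.6)(10)x − (21.6)(10)(5.70) = 0
3115x² − 216.0x − 1231 = 0
x = [216.0 + √(46656 + 1.5341e+07)]/(2 × 3115) = 0.6643 m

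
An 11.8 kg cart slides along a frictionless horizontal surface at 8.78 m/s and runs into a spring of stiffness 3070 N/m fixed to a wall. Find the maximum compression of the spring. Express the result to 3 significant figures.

x = 0.544 m

All KE is stored as spring PE at maximum compression: ½mv² = ½kx²
x = v√(m/k) = 8.78 × √(11.8/3070) = 0.5443 m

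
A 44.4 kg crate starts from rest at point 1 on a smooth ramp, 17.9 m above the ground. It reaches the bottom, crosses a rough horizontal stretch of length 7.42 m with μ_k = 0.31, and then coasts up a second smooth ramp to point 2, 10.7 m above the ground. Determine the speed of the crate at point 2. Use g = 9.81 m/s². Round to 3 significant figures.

Energy at 1: mgh₁ = (44.4)(9.81)(17.9) = 7796.6 J
Friction loss: W_f = μ_k mg d = 1002 J
At 2: ½mv² + mgh₂ = mgh₁ − W_f
½mv² = 7796.6 − 1002 − 4660.5 = 2134.2 J
v = √(2 × 2134.2/44.4) = 9.805 m/s

v = 9.80 m/s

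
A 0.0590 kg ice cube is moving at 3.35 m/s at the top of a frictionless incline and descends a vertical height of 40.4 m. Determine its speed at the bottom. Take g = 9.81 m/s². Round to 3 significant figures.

By conservation of mechanical energy, ½mv₀² + mgh = ½mv²
v² = v₀² + 2gh = (3.35)² + 2(9.81)(40.4) = 803.87
v = √803.87 = 28.35 m/s

v = 28.4 m/s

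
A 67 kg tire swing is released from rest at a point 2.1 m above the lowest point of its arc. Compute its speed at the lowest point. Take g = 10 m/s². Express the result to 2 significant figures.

Equating total energy at the two states: mgh = ½mv²
The mass cancels from both sides.
v = √(2gh) = √(2 × 10 × 2.1) = √42.000 = 6.481 m/s

v = 6.5 m/s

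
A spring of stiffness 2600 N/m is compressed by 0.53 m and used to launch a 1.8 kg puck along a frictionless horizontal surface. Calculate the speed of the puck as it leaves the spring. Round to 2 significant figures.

Spring PE converts entirely to kinetic energy: ½kx² = ½mv²
v = x√(k/m) = 0.53 × √(2600/1.8) = 20.14 m/s

v = 20 m/s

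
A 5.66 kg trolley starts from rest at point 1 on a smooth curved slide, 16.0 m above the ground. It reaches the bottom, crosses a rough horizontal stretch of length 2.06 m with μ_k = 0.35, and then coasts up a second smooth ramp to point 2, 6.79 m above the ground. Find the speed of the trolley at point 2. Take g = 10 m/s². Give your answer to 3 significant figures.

Energy at 1: mgh₁ = (5.66)(10)(16.0) = 905.60 J
Friction loss: W_f = μ_k mg d = 40.81 J
At 2: ½mv² + mgh₂ = mgh₁ − W_f
½mv² = 905.60 − 40.81 − 384.31 = 480.48 J
v = √(2 × 480.48/5.66) = 13.03 m/s

v = 13.0 m/s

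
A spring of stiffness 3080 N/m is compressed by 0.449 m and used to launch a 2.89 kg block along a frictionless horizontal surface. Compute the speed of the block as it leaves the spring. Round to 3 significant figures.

The block leaves the spring when the spring is at natural length, so ½kx² = ½mv²
v = x√(k/m) = 0.449 × √(3080/2.89) = 14.66 m/s

v = 14.7 m/s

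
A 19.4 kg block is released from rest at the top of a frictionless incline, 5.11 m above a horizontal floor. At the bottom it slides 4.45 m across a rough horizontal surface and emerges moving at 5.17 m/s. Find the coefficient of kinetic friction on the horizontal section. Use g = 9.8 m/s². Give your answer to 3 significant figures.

μ_k = 0.842

Applying the work–energy principle:
mgh = ½mv² + μ_k m g d
mgh = 971.51 J; ½mv² = 259.27 J
W_f = 971.51 − 259.27 = 712.2 J
μ_k = W_f/(mg·d) = 712.2/(190.1 × 4.45) = 0.8419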